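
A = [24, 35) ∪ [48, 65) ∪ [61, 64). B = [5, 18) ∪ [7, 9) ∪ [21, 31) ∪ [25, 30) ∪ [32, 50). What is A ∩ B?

First set merges to [24, 35), [48, 65).
Second set merges to [5, 18), [21, 31), [32, 50).
[24, 35) ∩ B → [24, 31), [32, 35).
[48, 65) ∩ B → [48, 50).

[24, 31) ∪ [32, 35) ∪ [48, 50)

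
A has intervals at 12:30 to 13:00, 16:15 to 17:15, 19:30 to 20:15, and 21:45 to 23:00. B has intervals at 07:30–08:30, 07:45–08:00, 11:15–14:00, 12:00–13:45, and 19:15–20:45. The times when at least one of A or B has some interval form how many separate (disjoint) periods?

B, merged: 07:30-08:30, 11:15-14:00, 19:15-20:45.
A ∪ B = 07:30-08:30, 11:15-14:00, 16:15-17:15, 19:15-20:45, 21:45-23:00.
That is 5 disjoint pieces.

5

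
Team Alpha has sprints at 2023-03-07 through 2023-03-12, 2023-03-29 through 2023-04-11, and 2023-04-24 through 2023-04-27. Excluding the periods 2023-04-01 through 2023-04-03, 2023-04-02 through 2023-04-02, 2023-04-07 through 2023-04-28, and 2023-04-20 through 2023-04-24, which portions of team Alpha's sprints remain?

2023-03-07 through 2023-03-12, 2023-03-29 through 2023-03-31, 2023-04-04 through 2023-04-06

Merge the second list: 2023-04-01 through 2023-04-03, 2023-04-07 through 2023-04-28.
2023-03-07 through 2023-03-12 is untouched.
2023-03-29 through 2023-04-11 with B removed leaves 2023-03-29 through 2023-03-31, 2023-04-04 through 2023-04-06.
2023-04-24 through 2023-04-27 lies entirely inside B → drops out.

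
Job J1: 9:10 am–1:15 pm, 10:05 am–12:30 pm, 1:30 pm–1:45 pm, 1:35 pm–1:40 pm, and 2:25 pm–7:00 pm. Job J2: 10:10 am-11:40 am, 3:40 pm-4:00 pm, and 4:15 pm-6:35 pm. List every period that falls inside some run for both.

10:10 am–11:40 am, 3:40 pm–4:00 pm, 4:15 pm–6:35 pm

A, merged: 9:10 am–1:15 pm, 1:30 pm–1:45 pm, 2:25 pm–7:00 pm.
9:10 am–1:15 pm meets the second set on 10:10 am–11:40 am.
1:30 pm–1:45 pm: no overlap with the second set.
2:25 pm–7:00 pm meets the second set on 3:40 pm–4:00 pm, 4:15 pm–6:35 pm.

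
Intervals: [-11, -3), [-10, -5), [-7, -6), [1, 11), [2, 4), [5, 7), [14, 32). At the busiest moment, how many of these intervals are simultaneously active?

3

Walk the sorted start/end points keeping a running depth.
The depth first hits 3 at -7.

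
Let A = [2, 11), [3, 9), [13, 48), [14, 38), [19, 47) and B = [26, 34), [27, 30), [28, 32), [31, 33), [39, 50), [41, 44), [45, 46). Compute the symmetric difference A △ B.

[2, 11) ∪ [13, 26) ∪ [34, 39) ∪ [48, 50)

Merge the first list: [2, 11), [13, 48).
Merge the second list: [26, 34), [39, 50).
A but not B: [2, 11), [13, 26), [34, 39).
B but not A: [48, 50).
Combining gives A △ B.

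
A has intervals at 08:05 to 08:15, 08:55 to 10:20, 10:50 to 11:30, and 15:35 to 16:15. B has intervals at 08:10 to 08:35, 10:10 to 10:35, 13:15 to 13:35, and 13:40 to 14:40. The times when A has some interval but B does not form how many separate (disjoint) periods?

A \ B = 08:05–08:10, 08:55–10:10, 10:50–11:30, 15:35–16:15.
That is 4 disjoint pieces.

4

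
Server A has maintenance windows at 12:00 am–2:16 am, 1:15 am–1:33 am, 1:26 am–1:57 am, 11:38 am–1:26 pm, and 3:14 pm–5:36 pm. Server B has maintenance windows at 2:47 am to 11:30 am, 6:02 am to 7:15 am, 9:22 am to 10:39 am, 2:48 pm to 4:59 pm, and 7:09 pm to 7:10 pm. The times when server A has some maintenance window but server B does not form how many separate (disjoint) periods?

A, merged: 12:00 am–2:16 am, 11:38 am–1:26 pm, 3:14 pm–5:36 pm.
B, merged: 2:47 am–11:30 am, 2:48 pm–4:59 pm, 7:09 pm–7:10 pm.
A \ B = 12:00 am–2:16 am, 11:38 am–1:26 pm, 4:59 pm–5:36 pm.
That is 3 disjoint pieces.

3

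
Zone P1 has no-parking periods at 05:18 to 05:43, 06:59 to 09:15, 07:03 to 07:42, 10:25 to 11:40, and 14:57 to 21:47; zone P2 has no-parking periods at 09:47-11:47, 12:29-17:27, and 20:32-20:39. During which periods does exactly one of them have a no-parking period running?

05:18-05:43, 06:59-09:15, 09:47-10:25, 11:40-11:47, 12:29-14:57, 17:27-20:32, 20:39-21:47

Merge the first list: 05:18-05:43, 06:59-09:15, 10:25-11:40, 14:57-21:47.
A but not B: 05:18-05:43, 06:59-09:15, 17:27-20:32, 20:39-21:47.
B but not A: 09:47-10:25, 11:40-11:47, 12:29-14:57.
Combining gives A △ B.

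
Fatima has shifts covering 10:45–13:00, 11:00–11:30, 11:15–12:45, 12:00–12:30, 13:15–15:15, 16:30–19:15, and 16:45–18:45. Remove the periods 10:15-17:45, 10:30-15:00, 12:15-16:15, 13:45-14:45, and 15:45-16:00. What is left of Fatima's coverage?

17:45-19:15

Merge the first list: 10:45-13:00, 13:15-15:15, 16:30-19:15.
Merge the second list: 10:15-17:45.
10:45-13:00: fully covered by B → removed.
13:15-15:15: fully covered by B → removed.
16:30-19:15 minus B → 17:45-19:15.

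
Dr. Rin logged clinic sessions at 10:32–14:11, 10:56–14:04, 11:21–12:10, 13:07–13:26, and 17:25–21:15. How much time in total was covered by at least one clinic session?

7 h 29 min

Merged: 10:32-14:11, 17:25-21:15.
Lengths: 3 h 39 min + 3 h 50 min = 7 h 29 min.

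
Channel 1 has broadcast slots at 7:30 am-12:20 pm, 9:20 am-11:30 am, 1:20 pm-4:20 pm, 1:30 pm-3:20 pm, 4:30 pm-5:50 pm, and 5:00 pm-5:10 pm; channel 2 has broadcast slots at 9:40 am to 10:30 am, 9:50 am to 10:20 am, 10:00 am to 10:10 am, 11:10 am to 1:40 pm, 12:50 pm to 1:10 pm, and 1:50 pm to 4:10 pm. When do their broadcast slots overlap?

9:40 am–10:30 am, 11:10 am–12:20 pm, 1:20 pm–1:40 pm, 1:50 pm–4:10 pm

A, merged: 7:30 am–12:20 pm, 1:20 pm–4:20 pm, 4:30 pm–5:50 pm.
B, merged: 9:40 am–10:30 am, 11:10 am–1:40 pm, 1:50 pm–4:10 pm.
7:30 am–12:20 pm overlaps B on 9:40 am–10:30 am, 11:10 am–12:20 pm.
1:20 pm–4:20 pm overlaps B on 1:20 pm–1:40 pm, 1:50 pm–4:10 pm.
4:30 pm–5:50 pm falls entirely outside B.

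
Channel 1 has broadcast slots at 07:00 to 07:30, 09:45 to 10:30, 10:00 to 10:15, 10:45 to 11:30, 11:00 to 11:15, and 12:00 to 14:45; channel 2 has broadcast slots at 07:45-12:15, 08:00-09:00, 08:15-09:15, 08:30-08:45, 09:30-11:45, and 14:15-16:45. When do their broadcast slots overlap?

09:45–10:30, 10:45–11:30, 12:00–12:15, 14:15–14:45

Merge the first list: 07:00–07:30, 09:45–10:30, 10:45–11:30, 12:00–14:45.
Merge the second list: 07:45–12:15, 14:15–16:45.
07:00–07:30 meets no B interval.
09:45–10:30 ∩ B → 09:45–10:30.
10:45–11:30 ∩ B → 10:45–11:30.
12:00–14:45 ∩ B → 12:00–12:15, 14:15–14:45.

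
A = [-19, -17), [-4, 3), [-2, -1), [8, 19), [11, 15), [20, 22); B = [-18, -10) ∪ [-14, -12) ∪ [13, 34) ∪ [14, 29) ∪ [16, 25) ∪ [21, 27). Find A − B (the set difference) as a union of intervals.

[-19, -18) ∪ [-4, 3) ∪ [8, 13)

A, merged: [-19, -17), [-4, 3), [8, 19), [20, 22).
B, merged: [-18, -10), [13, 34).
[-19, -17) with B removed leaves [-19, -18).
[-4, 3) is untouched.
[8, 19) with B removed leaves [8, 13).
[20, 22) lies entirely inside B → drops out.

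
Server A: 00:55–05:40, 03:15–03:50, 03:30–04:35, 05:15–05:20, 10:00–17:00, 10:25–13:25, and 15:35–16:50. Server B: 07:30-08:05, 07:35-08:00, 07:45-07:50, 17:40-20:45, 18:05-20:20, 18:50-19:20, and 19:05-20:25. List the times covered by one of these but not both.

A, merged: 00:55–05:40, 10:00–17:00.
B, merged: 07:30–08:05, 17:40–20:45.
A but not B: 00:55–05:40, 10:00–17:00.
B but not A: 07:30–08:05, 17:40–20:45.
Combining gives A △ B.

00:55–05:40, 07:30–08:05, 10:00–17:00, 17:40–20:45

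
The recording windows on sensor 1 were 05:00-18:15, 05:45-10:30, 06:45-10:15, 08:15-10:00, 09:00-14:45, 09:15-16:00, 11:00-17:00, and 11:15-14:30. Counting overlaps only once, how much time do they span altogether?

13 h 15 min

Merged: 05:00–18:15.
Length: 13 h 15 min.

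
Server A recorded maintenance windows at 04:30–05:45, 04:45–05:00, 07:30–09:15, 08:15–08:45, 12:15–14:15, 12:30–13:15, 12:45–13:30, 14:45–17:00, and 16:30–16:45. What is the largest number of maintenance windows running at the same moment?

3

Sweep endpoints in order; track running count of active intervals.
Peak of 3 reached at 12:45.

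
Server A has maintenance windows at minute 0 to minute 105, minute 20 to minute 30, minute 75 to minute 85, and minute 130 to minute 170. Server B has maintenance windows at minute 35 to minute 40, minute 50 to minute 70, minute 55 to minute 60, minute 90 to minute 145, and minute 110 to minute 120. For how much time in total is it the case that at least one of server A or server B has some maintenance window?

Merge the first list: minute 0 to minute 105, minute 130 to minute 170.
Merge the second list: minute 35 to minute 40, minute 50 to minute 70, minute 90 to minute 145.
A ∪ B = minute 0 to minute 170.
Total: 170 minutes.

170 minutes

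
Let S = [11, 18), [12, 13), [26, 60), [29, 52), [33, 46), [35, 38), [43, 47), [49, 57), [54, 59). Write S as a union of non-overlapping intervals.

[12, 13) overlaps/touches [11, 18) → extend to [11, 18).
[26, 60) is disjoint → start new block.
[29, 52) overlaps/touches [26, 60) → extend to [26, 60).
[33, 46) overlaps/touches [26, 60) → extend to [26, 60).
[35, 38) overlaps/touches [26, 60) → extend to [26, 60).
[43, 47) overlaps/touches [26, 60) → extend to [26, 60).
[49, 57) overlaps/touches [26, 60) → extend to [26, 60).
[54, 59) overlaps/touches [26, 60) → extend to [26, 60).

[11, 18) ∪ [26, 60)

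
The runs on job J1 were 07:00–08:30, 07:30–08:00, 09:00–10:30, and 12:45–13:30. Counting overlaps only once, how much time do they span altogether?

3 h 45 min

Merged: 07:00-08:30, 09:00-10:30, 12:45-13:30.
Lengths: 1 h 30 min + 1 h 30 min + 45 min = 3 h 45 min.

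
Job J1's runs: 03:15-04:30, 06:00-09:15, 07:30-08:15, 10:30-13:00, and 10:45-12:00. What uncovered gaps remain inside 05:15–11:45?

After merging, the occupied span is 03:15-04:30, 06:00-09:15, 10:30-13:00.
Uncovered inside 05:15-11:45: 05:15-06:00, 09:15-10:30.

05:15-06:00, 09:15-10:30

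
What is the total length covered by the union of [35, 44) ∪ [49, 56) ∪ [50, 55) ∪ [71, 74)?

19

Merged: [35, 44), [49, 56), [71, 74).
Lengths: 9 + 7 + 3 = 19.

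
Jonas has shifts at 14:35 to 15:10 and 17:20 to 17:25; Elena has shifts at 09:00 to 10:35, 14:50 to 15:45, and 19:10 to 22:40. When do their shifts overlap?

14:50-15:10

14:35-15:10 overlaps B on 14:50-15:10.
17:20-17:25 falls entirely outside B.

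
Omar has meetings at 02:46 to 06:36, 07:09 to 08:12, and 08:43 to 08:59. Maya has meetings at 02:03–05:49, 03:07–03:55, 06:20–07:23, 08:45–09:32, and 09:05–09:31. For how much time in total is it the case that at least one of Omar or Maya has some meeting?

6 h 58 min

Merge the second list: 02:03–05:49, 06:20–07:23, 08:45–09:32.
A ∪ B = 02:03–08:12, 08:43–09:32.
Total: 6 h 9 min + 49 min = 6 h 58 min.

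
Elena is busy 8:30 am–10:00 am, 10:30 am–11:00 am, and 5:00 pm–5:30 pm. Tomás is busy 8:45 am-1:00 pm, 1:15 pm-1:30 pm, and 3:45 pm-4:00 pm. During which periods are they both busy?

8:45 am-10:00 am, 10:30 am-11:00 am

8:30 am-10:00 am ∩ B → 8:45 am-10:00 am.
10:30 am-11:00 am ∩ B → 10:30 am-11:00 am.
5:00 pm-5:30 pm meets no B interval.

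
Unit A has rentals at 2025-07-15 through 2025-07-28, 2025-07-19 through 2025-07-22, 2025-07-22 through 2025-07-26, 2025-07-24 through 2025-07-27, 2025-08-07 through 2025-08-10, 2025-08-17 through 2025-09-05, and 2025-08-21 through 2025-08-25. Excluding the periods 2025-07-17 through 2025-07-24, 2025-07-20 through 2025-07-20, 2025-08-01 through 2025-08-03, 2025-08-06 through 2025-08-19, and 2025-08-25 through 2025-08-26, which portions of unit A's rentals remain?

2025-07-15 through 2025-07-16, 2025-07-25 through 2025-07-28, 2025-08-20 through 2025-08-24, 2025-08-27 through 2025-09-05

A, merged: 2025-07-15 through 2025-07-28, 2025-08-07 through 2025-08-10, 2025-08-17 through 2025-09-05.
B, merged: 2025-07-17 through 2025-07-24, 2025-08-01 through 2025-08-03, 2025-08-06 through 2025-08-19, 2025-08-25 through 2025-08-26.
2025-07-15 through 2025-07-28 \ B = 2025-07-15 through 2025-07-16, 2025-07-25 through 2025-07-28.
2025-08-07 through 2025-08-10: entirely removed.
2025-08-17 through 2025-09-05 \ B = 2025-08-20 through 2025-08-24, 2025-08-27 through 2025-09-05.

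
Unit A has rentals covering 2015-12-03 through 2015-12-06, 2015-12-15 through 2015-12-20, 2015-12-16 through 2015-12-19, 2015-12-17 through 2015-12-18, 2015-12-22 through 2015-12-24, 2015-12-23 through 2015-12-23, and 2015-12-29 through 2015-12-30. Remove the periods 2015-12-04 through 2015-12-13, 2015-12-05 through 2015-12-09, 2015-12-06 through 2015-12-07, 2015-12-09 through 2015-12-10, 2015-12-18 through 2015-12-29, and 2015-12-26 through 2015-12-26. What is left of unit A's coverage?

A, merged: 2015-12-03 through 2015-12-06, 2015-12-15 through 2015-12-20, 2015-12-22 through 2015-12-24, 2015-12-29 through 2015-12-30.
B, merged: 2015-12-04 through 2015-12-13, 2015-12-18 through 2015-12-29.
2015-12-03 through 2015-12-06 \ B = 2015-12-03 through 2015-12-03.
2015-12-15 through 2015-12-20 \ B = 2015-12-15 through 2015-12-17.
2015-12-22 through 2015-12-24: entirely removed.
2015-12-29 through 2015-12-30 \ B = 2015-12-30 through 2015-12-30.

2015-12-03 through 2015-12-03, 2015-12-15 through 2015-12-17, 2015-12-30 through 2015-12-30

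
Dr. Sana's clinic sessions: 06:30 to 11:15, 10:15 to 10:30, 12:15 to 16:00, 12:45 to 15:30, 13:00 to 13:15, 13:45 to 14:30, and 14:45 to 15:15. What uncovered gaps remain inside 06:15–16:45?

Covered (merged): 06:30–11:15, 12:15–16:00.
Uncovered inside 06:15–16:45: 06:15–06:30, 11:15–12:15, 16:00–16:45.

06:15–06:30, 11:15–12:15, 16:00–16:45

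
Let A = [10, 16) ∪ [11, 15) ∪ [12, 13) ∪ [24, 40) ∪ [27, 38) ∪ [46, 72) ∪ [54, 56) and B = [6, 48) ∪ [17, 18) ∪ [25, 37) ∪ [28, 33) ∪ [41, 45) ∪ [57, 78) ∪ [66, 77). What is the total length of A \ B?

Merge the first list: [10, 16), [24, 40), [46, 72).
Merge the second list: [6, 48), [57, 78).
A \ B = [48, 57).
Total: 9.

9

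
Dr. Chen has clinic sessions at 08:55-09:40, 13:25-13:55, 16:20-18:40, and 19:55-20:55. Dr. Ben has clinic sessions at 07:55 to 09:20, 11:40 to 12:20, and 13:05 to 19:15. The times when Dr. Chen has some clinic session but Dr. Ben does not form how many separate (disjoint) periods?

2

A \ B = 09:20-09:40, 19:55-20:55.
That is 2 disjoint pieces.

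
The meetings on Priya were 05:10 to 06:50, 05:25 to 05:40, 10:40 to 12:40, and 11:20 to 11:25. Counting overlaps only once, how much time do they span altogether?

3 h 40 min

Merged: 05:10–06:50, 10:40–12:40.
Lengths: 1 h 40 min + 2 h = 3 h 40 min.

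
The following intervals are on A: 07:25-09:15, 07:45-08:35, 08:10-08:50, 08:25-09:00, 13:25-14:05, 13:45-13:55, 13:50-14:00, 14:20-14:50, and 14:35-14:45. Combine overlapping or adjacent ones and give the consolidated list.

07:45-08:35 overlaps/touches 07:25-09:15 → extend to 07:25-09:15.
08:10-08:50 overlaps/touches 07:25-09:15 → extend to 07:25-09:15.
08:25-09:00 overlaps/touches 07:25-09:15 → extend to 07:25-09:15.
13:25-14:05 is disjoint → start new block.
13:45-13:55 overlaps/touches 13:25-14:05 → extend to 13:25-14:05.
13:50-14:00 overlaps/touches 13:25-14:05 → extend to 13:25-14:05.
14:20-14:50 is disjoint → start new block.
14:35-14:45 overlaps/touches 14:20-14:50 → extend to 14:20-14:50.

07:25-09:15, 13:25-14:05, 14:20-14:50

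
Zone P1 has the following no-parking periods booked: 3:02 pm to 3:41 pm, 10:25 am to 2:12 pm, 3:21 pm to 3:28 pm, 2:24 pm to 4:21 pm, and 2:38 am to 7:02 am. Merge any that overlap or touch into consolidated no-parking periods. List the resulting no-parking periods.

2:38 am–7:02 am, 10:25 am–2:12 pm, 2:24 pm–4:21 pm

Sort by start: 2:38 am–7:02 am, 10:25 am–2:12 pm, 2:24 pm–4:21 pm, 3:02 pm–3:41 pm, 3:21 pm–3:28 pm.
10:25 am–2:12 pm is disjoint → start new block.
2:24 pm–4:21 pm is disjoint → start new block.
3:02 pm–3:41 pm overlaps/touches 2:24 pm–4:21 pm → extend to 2:24 pm–4:21 pm.
3:21 pm–3:28 pm overlaps/touches 2:24 pm–4:21 pm → extend to 2:24 pm–4:21 pm.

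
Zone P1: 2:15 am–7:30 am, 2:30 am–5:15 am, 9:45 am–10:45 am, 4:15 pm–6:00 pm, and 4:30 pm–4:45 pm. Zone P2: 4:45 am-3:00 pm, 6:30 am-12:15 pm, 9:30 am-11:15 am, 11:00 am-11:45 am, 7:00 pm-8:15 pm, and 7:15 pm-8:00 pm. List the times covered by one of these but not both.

Merge the first list: 2:15 am-7:30 am, 9:45 am-10:45 am, 4:15 pm-6:00 pm.
Merge the second list: 4:45 am-3:00 pm, 7:00 pm-8:15 pm.
Only in the first: 2:15 am-4:45 am, 4:15 pm-6:00 pm.
Only in the second: 7:30 am-9:45 am, 10:45 am-3:00 pm, 7:00 pm-8:15 pm.
Together these are the periods covered by exactly one.

2:15 am-4:45 am, 7:30 am-9:45 am, 10:45 am-3:00 pm, 4:15 pm-6:00 pm, 7:00 pm-8:15 pm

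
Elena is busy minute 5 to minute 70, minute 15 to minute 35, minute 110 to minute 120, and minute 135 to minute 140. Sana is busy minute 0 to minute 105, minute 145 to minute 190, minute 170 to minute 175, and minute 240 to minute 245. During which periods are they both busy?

minute 5 to minute 70

First set merges to minute 5 to minute 70, minute 110 to minute 120, minute 135 to minute 140.
Second set merges to minute 0 to minute 105, minute 145 to minute 190, minute 240 to minute 245.
minute 5 to minute 70 ∩ B → minute 5 to minute 70.
minute 110 to minute 120 meets no B interval.
minute 135 to minute 140 meets no B interval.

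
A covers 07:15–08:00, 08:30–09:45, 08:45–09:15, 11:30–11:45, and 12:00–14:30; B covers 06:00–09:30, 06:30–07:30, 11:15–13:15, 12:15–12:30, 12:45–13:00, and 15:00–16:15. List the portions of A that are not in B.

Merge the first list: 07:15-08:00, 08:30-09:45, 11:30-11:45, 12:00-14:30.
Merge the second list: 06:00-09:30, 11:15-13:15, 15:00-16:15.
07:15-08:00: fully covered by B → removed.
08:30-09:45 minus B → 09:30-09:45.
11:30-11:45: fully covered by B → removed.
12:00-14:30 minus B → 13:15-14:30.

09:30-09:45, 13:15-14:30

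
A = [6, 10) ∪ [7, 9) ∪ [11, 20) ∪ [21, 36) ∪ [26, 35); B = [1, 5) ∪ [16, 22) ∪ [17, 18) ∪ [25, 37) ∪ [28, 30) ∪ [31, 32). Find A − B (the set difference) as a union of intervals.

[6, 10) ∪ [11, 16) ∪ [22, 25)

First set merges to [6, 10), [11, 20), [21, 36).
Second set merges to [1, 5), [16, 22), [25, 37).
[6, 10): nothing removed.
[11, 20) \ B = [11, 16).
[21, 36) \ B = [22, 25).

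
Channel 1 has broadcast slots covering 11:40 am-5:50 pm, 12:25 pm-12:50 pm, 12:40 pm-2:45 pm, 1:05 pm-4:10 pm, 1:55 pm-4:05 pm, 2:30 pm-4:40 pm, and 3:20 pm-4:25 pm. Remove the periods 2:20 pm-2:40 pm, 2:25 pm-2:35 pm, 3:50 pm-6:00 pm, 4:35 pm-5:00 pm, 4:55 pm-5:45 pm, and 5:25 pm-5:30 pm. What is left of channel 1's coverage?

First set merges to 11:40 am-5:50 pm.
Second set merges to 2:20 pm-2:40 pm, 3:50 pm-6:00 pm.
11:40 am-5:50 pm with B removed leaves 11:40 am-2:20 pm, 2:40 pm-3:50 pm.

11:40 am-2:20 pm, 2:40 pm-3:50 pm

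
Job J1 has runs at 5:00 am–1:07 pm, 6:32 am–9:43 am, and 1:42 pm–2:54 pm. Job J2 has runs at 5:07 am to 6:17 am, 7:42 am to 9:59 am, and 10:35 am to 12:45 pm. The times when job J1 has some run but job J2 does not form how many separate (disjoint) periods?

5

A, merged: 5:00 am-1:07 pm, 1:42 pm-2:54 pm.
A \ B = 5:00 am-5:07 am, 6:17 am-7:42 am, 9:59 am-10:35 am, 12:45 pm-1:07 pm, 1:42 pm-2:54 pm.
That is 5 disjoint pieces.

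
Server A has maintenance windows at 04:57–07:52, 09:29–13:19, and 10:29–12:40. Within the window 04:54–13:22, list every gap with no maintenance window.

04:54–04:57, 07:52–09:29, 13:19–13:22

Covered (merged): 04:57–07:52, 09:29–13:19.
Uncovered inside 04:54–13:22: 04:54–04:57, 07:52–09:29, 13:19–13:22.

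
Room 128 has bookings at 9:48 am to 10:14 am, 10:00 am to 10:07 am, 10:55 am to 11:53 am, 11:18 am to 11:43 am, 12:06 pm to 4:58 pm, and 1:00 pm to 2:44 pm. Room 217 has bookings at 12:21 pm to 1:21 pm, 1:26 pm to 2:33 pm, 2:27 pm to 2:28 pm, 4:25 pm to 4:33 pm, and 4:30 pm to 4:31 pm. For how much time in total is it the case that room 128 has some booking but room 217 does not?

A, merged: 9:48 am–10:14 am, 10:55 am–11:53 am, 12:06 pm–4:58 pm.
B, merged: 12:21 pm–1:21 pm, 1:26 pm–2:33 pm, 4:25 pm–4:33 pm.
A \ B = 9:48 am–10:14 am, 10:55 am–11:53 am, 12:06 pm–12:21 pm, 1:21 pm–1:26 pm, 2:33 pm–4:25 pm, 4:33 pm–4:58 pm.
Total: 26 min + 58 min + 15 min + 5 min + 1 h 52 min + 25 min = 4 h 1 min.

4 h 1 min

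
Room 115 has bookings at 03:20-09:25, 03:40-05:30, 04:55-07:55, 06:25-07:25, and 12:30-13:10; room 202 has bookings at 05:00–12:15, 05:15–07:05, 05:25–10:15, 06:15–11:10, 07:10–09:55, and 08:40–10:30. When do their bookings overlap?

First set merges to 03:20-09:25, 12:30-13:10.
Second set merges to 05:00-12:15.
03:20-09:25 ∩ B → 05:00-09:25.
12:30-13:10 meets no B interval.

05:00-09:25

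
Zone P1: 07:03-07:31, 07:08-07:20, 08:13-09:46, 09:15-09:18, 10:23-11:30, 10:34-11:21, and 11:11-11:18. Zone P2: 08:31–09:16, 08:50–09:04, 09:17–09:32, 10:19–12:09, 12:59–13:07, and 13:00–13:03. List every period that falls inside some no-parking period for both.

08:31–09:16, 09:17–09:32, 10:23–11:30

Merge the first list: 07:03–07:31, 08:13–09:46, 10:23–11:30.
Merge the second list: 08:31–09:16, 09:17–09:32, 10:19–12:09, 12:59–13:07.
07:03–07:31: no overlap with the second set.
08:13–09:46 meets the second set on 08:31–09:16, 09:17–09:32.
10:23–11:30 meets the second set on 10:23–11:30.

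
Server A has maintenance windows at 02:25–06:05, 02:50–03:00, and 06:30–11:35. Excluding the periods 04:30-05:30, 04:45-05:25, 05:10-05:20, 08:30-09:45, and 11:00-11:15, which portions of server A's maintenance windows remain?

02:25–04:30, 05:30–06:05, 06:30–08:30, 09:45–11:00, 11:15–11:35

First set merges to 02:25–06:05, 06:30–11:35.
Second set merges to 04:30–05:30, 08:30–09:45, 11:00–11:15.
02:25–06:05 \ B = 02:25–04:30, 05:30–06:05.
06:30–11:35 \ B = 06:30–08:30, 09:45–11:00, 11:15–11:35.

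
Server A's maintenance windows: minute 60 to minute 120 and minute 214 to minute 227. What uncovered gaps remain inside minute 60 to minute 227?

minute 120 to minute 214

The merged coverage is minute 60 to minute 120, minute 214 to minute 227.
Complement within minute 60 to minute 227: minute 120 to minute 214.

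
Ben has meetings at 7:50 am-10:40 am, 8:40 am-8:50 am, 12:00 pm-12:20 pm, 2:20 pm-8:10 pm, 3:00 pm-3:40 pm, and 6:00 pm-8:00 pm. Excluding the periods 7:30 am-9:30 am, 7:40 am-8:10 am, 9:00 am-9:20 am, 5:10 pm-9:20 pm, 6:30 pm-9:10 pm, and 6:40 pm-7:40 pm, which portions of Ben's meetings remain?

A, merged: 7:50 am-10:40 am, 12:00 pm-12:20 pm, 2:20 pm-8:10 pm.
B, merged: 7:30 am-9:30 am, 5:10 pm-9:20 pm.
7:50 am-10:40 am minus B → 9:30 am-10:40 am.
12:00 pm-12:20 pm: no B overlap → unchanged.
2:20 pm-8:10 pm minus B → 2:20 pm-5:10 pm.

9:30 am-10:40 am, 12:00 pm-12:20 pm, 2:20 pm-5:10 pm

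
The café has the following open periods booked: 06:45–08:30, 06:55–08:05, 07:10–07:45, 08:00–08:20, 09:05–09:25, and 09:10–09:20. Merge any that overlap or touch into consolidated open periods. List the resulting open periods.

06:55-08:05 overlaps/touches 06:45-08:30 → extend to 06:45-08:30.
07:10-07:45 overlaps/touches 06:45-08:30 → extend to 06:45-08:30.
08:00-08:20 overlaps/touches 06:45-08:30 → extend to 06:45-08:30.
09:05-09:25 is disjoint → start new block.
09:10-09:20 overlaps/touches 09:05-09:25 → extend to 09:05-09:25.

06:45-08:30, 09:05-09:25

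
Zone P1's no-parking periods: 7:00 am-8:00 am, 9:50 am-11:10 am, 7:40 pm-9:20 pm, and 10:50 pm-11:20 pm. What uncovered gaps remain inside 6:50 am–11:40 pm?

After merging, the occupied span is 7:00 am-8:00 am, 9:50 am-11:10 am, 7:40 pm-9:20 pm, 10:50 pm-11:20 pm.
Uncovered inside 6:50 am-11:40 pm: 6:50 am-7:00 am, 8:00 am-9:50 am, 11:10 am-7:40 pm, 9:20 pm-10:50 pm, 11:20 pm-11:40 pm.

6:50 am-7:00 am, 8:00 am-9:50 am, 11:10 am-7:40 pm, 9:20 pm-10:50 pm, 11:20 pm-11:40 pm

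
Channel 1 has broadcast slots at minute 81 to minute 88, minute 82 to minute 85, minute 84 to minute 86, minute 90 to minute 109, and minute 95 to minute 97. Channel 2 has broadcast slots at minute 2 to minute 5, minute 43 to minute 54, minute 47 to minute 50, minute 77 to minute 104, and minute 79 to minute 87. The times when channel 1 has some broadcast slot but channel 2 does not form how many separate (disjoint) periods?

Merge the first list: minute 81 to minute 88, minute 90 to minute 109.
Merge the second list: minute 2 to minute 5, minute 43 to minute 54, minute 77 to minute 104.
A \ B = minute 104 to minute 109.
That is 1 disjoint piece.

1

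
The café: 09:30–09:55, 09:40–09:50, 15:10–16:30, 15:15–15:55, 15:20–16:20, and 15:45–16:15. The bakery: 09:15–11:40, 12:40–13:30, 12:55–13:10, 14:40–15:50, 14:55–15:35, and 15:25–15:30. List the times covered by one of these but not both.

A, merged: 09:30-09:55, 15:10-16:30.
B, merged: 09:15-11:40, 12:40-13:30, 14:40-15:50.
A but not B: 15:50-16:30.
B but not A: 09:15-09:30, 09:55-11:40, 12:40-13:30, 14:40-15:10.
Combining gives A △ B.

09:15-09:30, 09:55-11:40, 12:40-13:30, 14:40-15:10, 15:50-16:30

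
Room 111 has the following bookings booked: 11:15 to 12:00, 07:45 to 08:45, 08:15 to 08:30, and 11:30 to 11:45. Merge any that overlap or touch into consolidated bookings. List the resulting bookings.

07:45-08:45, 11:15-12:00

Sort by start: 07:45-08:45, 08:15-08:30, 11:15-12:00, 11:30-11:45.
08:15-08:30 overlaps/touches 07:45-08:45 → extend to 07:45-08:45.
11:15-12:00 is disjoint → start new block.
11:30-11:45 overlaps/touches 11:15-12:00 → extend to 11:15-12:00.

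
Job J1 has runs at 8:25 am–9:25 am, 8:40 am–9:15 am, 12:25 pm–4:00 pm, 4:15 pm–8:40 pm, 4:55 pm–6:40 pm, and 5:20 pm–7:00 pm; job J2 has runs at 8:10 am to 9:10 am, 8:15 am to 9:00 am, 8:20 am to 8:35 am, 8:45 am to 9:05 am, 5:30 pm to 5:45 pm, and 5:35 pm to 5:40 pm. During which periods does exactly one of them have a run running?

8:10 am-8:25 am, 9:10 am-9:25 am, 12:25 pm-4:00 pm, 4:15 pm-5:30 pm, 5:45 pm-8:40 pm

First set merges to 8:25 am-9:25 am, 12:25 pm-4:00 pm, 4:15 pm-8:40 pm.
Second set merges to 8:10 am-9:10 am, 5:30 pm-5:45 pm.
A but not B: 9:10 am-9:25 am, 12:25 pm-4:00 pm, 4:15 pm-5:30 pm, 5:45 pm-8:40 pm.
B but not A: 8:10 am-8:25 am.
Combining gives A △ B.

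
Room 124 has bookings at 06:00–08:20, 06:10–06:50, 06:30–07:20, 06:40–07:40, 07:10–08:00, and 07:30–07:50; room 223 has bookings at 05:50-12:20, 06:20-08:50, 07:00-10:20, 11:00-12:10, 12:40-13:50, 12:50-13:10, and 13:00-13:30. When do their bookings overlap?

A, merged: 06:00–08:20.
B, merged: 05:50–12:20, 12:40–13:50.
06:00–08:20 overlaps B on 06:00–08:20.

06:00–08:20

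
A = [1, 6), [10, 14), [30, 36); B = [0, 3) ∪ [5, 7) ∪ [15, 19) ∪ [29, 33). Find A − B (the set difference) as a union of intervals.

[1, 6) with B removed leaves [3, 5).
[10, 14) is untouched.
[30, 36) with B removed leaves [33, 36).

[3, 5) ∪ [10, 14) ∪ [33, 36)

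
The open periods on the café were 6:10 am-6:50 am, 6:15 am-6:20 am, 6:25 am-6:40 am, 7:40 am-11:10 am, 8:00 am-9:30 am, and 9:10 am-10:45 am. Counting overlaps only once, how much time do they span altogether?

Merged: 6:10 am–6:50 am, 7:40 am–11:10 am.
Lengths: 40 min + 3 h 30 min = 4 h 10 min.

4 h 10 min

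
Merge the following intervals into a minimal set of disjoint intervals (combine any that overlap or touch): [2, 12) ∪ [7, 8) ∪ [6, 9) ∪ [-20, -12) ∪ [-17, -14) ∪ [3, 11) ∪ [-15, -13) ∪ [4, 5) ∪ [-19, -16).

Sort by start: [-20, -12), [-19, -16), [-17, -14), [-15, -13), [2, 12), [3, 11), [4, 5), [6, 9), [7, 8).
[-19, -16) overlaps/touches [-20, -12) → extend to [-20, -12).
[-17, -14) overlaps/touches [-20, -12) → extend to [-20, -12).
[-15, -13) overlaps/touches [-20, -12) → extend to [-20, -12).
[2, 12) is disjoint → start new block.
[3, 11) overlaps/touches [2, 12) → extend to [2, 12).
[4, 5) overlaps/touches [2, 12) → extend to [2, 12).
[6, 9) overlaps/touches [2, 12) → extend to [2, 12).
[7, 8) overlaps/touches [2, 12) → extend to [2, 12).

[-20, -12) ∪ [2, 12)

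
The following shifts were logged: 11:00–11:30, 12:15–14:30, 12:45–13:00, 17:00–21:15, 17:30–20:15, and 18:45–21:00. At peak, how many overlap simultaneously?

3

Walk the sorted start/end points keeping a running depth.
The depth first hits 3 at 18:45.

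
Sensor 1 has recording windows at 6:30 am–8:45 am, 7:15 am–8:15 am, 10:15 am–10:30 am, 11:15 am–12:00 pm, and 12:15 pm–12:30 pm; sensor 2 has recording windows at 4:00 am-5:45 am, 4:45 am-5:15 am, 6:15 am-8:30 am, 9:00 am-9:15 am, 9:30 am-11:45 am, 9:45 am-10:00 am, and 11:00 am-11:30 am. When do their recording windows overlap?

6:30 am–8:30 am, 10:15 am–10:30 am, 11:15 am–11:45 am

First set merges to 6:30 am–8:45 am, 10:15 am–10:30 am, 11:15 am–12:00 pm, 12:15 pm–12:30 pm.
Second set merges to 4:00 am–5:45 am, 6:15 am–8:30 am, 9:00 am–9:15 am, 9:30 am–11:45 am.
6:30 am–8:45 am ∩ B → 6:30 am–8:30 am.
10:15 am–10:30 am ∩ B → 10:15 am–10:30 am.
11:15 am–12:00 pm ∩ B → 11:15 am–11:45 am.
12:15 pm–12:30 pm meets no B interval.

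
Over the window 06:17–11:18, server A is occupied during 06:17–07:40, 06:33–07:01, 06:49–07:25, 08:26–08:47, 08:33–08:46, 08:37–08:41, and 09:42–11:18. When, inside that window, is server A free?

07:40–08:26, 08:47–09:42

After merging, the occupied span is 06:17–07:40, 08:26–08:47, 09:42–11:18.
Complement within 06:17–11:18: 07:40–08:26, 08:47–09:42.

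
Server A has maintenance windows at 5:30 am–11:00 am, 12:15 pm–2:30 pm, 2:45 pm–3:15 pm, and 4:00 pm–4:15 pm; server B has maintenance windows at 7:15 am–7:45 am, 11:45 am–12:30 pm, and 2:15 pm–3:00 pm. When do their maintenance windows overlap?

7:15 am-7:45 am, 12:15 pm-12:30 pm, 2:15 pm-2:30 pm, 2:45 pm-3:00 pm

5:30 am-11:00 am overlaps B on 7:15 am-7:45 am.
12:15 pm-2:30 pm overlaps B on 12:15 pm-12:30 pm, 2:15 pm-2:30 pm.
2:45 pm-3:15 pm overlaps B on 2:45 pm-3:00 pm.
4:00 pm-4:15 pm falls entirely outside B.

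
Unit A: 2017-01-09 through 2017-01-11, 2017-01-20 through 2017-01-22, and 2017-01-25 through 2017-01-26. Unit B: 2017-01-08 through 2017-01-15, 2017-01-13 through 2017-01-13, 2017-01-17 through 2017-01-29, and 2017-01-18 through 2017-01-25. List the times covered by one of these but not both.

B, merged: 2017-01-08 through 2017-01-15, 2017-01-17 through 2017-01-29.
A \ B = none.
B \ A = 2017-01-08 through 2017-01-08, 2017-01-12 through 2017-01-15, 2017-01-17 through 2017-01-19, 2017-01-23 through 2017-01-24, 2017-01-27 through 2017-01-29.
Union of the two gives the symmetric difference.

2017-01-08 through 2017-01-08, 2017-01-12 through 2017-01-15, 2017-01-17 through 2017-01-19, 2017-01-23 through 2017-01-24, 2017-01-27 through 2017-01-29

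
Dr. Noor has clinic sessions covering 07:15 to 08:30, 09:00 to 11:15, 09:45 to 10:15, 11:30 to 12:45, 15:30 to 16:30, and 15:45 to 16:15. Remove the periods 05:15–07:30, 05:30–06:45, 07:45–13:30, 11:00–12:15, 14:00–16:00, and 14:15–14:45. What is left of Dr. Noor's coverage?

First set merges to 07:15–08:30, 09:00–11:15, 11:30–12:45, 15:30–16:30.
Second set merges to 05:15–07:30, 07:45–13:30, 14:00–16:00.
07:15–08:30 with B removed leaves 07:30–07:45.
09:00–11:15 lies entirely inside B → drops out.
11:30–12:45 lies entirely inside B → drops out.
15:30–16:30 with B removed leaves 16:00–16:30.

07:30–07:45, 16:00–16:30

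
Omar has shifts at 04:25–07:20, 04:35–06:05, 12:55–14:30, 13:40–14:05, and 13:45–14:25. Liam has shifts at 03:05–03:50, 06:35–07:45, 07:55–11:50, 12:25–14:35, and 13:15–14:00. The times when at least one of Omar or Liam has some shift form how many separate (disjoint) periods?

Merge the first list: 04:25–07:20, 12:55–14:30.
Merge the second list: 03:05–03:50, 06:35–07:45, 07:55–11:50, 12:25–14:35.
A ∪ B = 03:05–03:50, 04:25–07:45, 07:55–11:50, 12:25–14:35.
That is 4 disjoint pieces.

4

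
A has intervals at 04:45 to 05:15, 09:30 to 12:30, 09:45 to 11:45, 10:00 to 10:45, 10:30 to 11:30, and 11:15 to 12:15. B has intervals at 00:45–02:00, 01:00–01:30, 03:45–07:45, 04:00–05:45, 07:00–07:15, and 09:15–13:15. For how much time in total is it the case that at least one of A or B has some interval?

9 h 15 min

A, merged: 04:45–05:15, 09:30–12:30.
B, merged: 00:45–02:00, 03:45–07:45, 09:15–13:15.
A ∪ B = 00:45–02:00, 03:45–07:45, 09:15–13:15.
Total: 1 h 15 min + 4 h + 4 h = 9 h 15 min.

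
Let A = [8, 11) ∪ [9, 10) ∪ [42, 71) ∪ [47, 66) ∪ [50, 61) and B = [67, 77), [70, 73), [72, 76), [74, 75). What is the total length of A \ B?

28

First set merges to [8, 11), [42, 71).
Second set merges to [67, 77).
A \ B = [8, 11), [42, 67).
Total: 3 + 25 = 28.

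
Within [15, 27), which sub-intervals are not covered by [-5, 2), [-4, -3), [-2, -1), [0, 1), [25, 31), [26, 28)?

[15, 25)

Covered (merged): [-5, 2), [25, 31).
Uncovered inside [15, 27): [15, 25).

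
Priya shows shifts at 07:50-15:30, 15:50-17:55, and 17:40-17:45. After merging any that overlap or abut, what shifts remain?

15:50-17:55 is disjoint → start new block.
17:40-17:45 overlaps/touches 15:50-17:55 → extend to 15:50-17:55.

07:50-15:30, 15:50-17:55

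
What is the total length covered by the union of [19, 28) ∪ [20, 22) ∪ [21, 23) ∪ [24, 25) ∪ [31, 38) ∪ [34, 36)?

16

Merged: [19, 28), [31, 38).
Lengths: 9 + 7 = 16.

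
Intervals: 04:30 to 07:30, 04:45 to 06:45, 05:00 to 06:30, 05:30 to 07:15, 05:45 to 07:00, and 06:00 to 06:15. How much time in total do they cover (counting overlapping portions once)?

3 h

Merged: 04:30-07:30.
Length: 3 h.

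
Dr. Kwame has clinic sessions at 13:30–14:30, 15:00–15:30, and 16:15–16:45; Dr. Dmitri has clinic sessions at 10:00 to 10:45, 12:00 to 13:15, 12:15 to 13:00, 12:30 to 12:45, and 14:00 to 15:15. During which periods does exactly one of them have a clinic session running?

B, merged: 10:00–10:45, 12:00–13:15, 14:00–15:15.
Only in the first: 13:30–14:00, 15:15–15:30, 16:15–16:45.
Only in the second: 10:00–10:45, 12:00–13:15, 14:30–15:00.
Together these are the periods covered by exactly one.

10:00–10:45, 12:00–13:15, 13:30–14:00, 14:30–15:00, 15:15–15:30, 16:15–16:45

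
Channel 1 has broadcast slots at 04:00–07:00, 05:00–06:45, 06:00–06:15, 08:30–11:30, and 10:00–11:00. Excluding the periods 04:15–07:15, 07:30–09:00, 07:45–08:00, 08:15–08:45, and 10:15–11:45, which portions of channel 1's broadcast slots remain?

First set merges to 04:00–07:00, 08:30–11:30.
Second set merges to 04:15–07:15, 07:30–09:00, 10:15–11:45.
04:00–07:00 with B removed leaves 04:00–04:15.
08:30–11:30 with B removed leaves 09:00–10:15.

04:00–04:15, 09:00–10:15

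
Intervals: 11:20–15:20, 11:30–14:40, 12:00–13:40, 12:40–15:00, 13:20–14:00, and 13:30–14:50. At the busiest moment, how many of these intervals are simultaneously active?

Sweep endpoints in order; track running count of active intervals.
Peak of 6 reached at 13:30.

6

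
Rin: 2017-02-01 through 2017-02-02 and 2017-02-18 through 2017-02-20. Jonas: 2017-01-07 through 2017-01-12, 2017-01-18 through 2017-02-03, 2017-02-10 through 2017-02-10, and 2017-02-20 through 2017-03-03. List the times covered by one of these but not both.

Only in the first: 2017-02-18 through 2017-02-19.
Only in the second: 2017-01-07 through 2017-01-12, 2017-01-18 through 2017-01-31, 2017-02-03 through 2017-02-03, 2017-02-10 through 2017-02-10, 2017-02-21 through 2017-03-03.
Together these are the periods covered by exactly one.

2017-01-07 through 2017-01-12, 2017-01-18 through 2017-01-31, 2017-02-03 through 2017-02-03, 2017-02-10 through 2017-02-10, 2017-02-18 through 2017-02-19, 2017-02-21 through 2017-03-03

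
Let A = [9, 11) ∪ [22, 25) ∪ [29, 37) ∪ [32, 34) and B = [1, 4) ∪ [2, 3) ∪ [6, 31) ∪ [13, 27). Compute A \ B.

Merge the first list: [9, 11), [22, 25), [29, 37).
Merge the second list: [1, 4), [6, 31).
[9, 11): fully covered by B → removed.
[22, 25): fully covered by B → removed.
[29, 37) minus B → [31, 37).

[31, 37)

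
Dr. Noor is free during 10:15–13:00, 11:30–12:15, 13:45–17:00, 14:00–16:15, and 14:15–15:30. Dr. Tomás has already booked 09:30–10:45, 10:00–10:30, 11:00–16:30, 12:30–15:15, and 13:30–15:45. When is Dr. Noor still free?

10:45–11:00, 16:30–17:00

A, merged: 10:15–13:00, 13:45–17:00.
B, merged: 09:30–10:45, 11:00–16:30.
10:15–13:00 with B removed leaves 10:45–11:00.
13:45–17:00 with B removed leaves 16:30–17:00.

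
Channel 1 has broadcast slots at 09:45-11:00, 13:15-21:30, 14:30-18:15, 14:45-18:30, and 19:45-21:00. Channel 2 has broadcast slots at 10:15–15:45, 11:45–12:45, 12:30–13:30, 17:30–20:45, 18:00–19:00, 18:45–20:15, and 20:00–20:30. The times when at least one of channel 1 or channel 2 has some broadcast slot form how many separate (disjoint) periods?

First set merges to 09:45–11:00, 13:15–21:30.
Second set merges to 10:15–15:45, 17:30–20:45.
A ∪ B = 09:45–21:30.
That is 1 disjoint piece.

1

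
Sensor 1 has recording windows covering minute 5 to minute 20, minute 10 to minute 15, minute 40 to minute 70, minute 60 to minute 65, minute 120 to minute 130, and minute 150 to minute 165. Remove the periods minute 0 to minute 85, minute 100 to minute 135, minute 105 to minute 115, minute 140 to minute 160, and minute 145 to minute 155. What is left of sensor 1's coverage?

Merge the first list: minute 5 to minute 20, minute 40 to minute 70, minute 120 to minute 130, minute 150 to minute 165.
Merge the second list: minute 0 to minute 85, minute 100 to minute 135, minute 140 to minute 160.
minute 5 to minute 20 lies entirely inside B → drops out.
minute 40 to minute 70 lies entirely inside B → drops out.
minute 120 to minute 130 lies entirely inside B → drops out.
minute 150 to minute 165 with B removed leaves minute 160 to minute 165.

minute 160 to minute 165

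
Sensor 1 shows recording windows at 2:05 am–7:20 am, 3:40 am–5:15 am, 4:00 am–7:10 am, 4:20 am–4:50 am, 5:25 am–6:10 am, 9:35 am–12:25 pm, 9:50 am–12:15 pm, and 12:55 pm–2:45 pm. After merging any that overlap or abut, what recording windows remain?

3:40 am–5:15 am overlaps/touches 2:05 am–7:20 am → extend to 2:05 am–7:20 am.
4:00 am–7:10 am overlaps/touches 2:05 am–7:20 am → extend to 2:05 am–7:20 am.
4:20 am–4:50 am overlaps/touches 2:05 am–7:20 am → extend to 2:05 am–7:20 am.
5:25 am–6:10 am overlaps/touches 2:05 am–7:20 am → extend to 2:05 am–7:20 am.
9:35 am–12:25 pm is disjoint → start new block.
9:50 am–12:15 pm overlaps/touches 9:35 am–12:25 pm → extend to 9:35 am–12:25 pm.
12:55 pm–2:45 pm is disjoint → start new block.

2:05 am–7:20 am, 9:35 am–12:25 pm, 12:55 pm–2:45 pm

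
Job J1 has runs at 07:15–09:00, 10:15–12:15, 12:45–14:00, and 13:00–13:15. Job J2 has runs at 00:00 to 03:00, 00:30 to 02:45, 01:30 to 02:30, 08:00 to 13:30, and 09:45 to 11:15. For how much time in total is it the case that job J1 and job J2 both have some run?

Merge the first list: 07:15–09:00, 10:15–12:15, 12:45–14:00.
Merge the second list: 00:00–03:00, 08:00–13:30.
A ∩ B = 08:00–09:00, 10:15–12:15, 12:45–13:30.
Total: 1 h + 2 h + 45 min = 3 h 45 min.

3 h 45 min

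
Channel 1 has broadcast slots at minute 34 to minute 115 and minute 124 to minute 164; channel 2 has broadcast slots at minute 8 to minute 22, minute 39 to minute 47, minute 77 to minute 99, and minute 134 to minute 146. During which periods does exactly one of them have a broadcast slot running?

Only in the first: minute 34 to minute 39, minute 47 to minute 77, minute 99 to minute 115, minute 124 to minute 134, minute 146 to minute 164.
Only in the second: minute 8 to minute 22.
Together these are the periods covered by exactly one.

minute 8 to minute 22, minute 34 to minute 39, minute 47 to minute 77, minute 99 to minute 115, minute 124 to minute 134, minute 146 to minute 164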